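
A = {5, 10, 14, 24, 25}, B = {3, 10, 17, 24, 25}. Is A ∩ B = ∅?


Disjoint means A ∩ B = ∅.
A ∩ B = {10, 24, 25}
A ∩ B ≠ ∅, so A and B are NOT disjoint.

No, A and B are not disjoint (A ∩ B = {10, 24, 25})


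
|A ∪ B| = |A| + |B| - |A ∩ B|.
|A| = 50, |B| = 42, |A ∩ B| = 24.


|A ∪ B| = |A| + |B| - |A ∩ B|
= 50 + 42 - 24
= 68

|A ∪ B| = 68


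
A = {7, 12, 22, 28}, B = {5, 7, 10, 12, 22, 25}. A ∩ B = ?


A ∩ B = elements in both A and B
A = {7, 12, 22, 28}
B = {5, 7, 10, 12, 22, 25}
A ∩ B = {7, 12, 22}

A ∩ B = {7, 12, 22}


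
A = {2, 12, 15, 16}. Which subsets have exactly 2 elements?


|A| = 4, so A has C(4,2) = 6 subsets of size 2.
Enumerate by choosing 2 elements from A at a time:
{2, 12}, {2, 15}, {2, 16}, {12, 15}, {12, 16}, {15, 16}

2-element subsets (6 total): {2, 12}, {2, 15}, {2, 16}, {12, 15}, {12, 16}, {15, 16}


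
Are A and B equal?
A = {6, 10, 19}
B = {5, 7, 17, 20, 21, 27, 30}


Two sets are equal iff they have exactly the same elements.
A = {6, 10, 19}
B = {5, 7, 17, 20, 21, 27, 30}
Differences: {5, 6, 7, 10, 17, 19, 20, 21, 27, 30}
A ≠ B

No, A ≠ B


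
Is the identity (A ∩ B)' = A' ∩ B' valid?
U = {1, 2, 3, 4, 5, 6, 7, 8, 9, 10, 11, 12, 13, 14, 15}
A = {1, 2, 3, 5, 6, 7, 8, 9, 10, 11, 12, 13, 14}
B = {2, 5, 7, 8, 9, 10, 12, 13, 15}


LHS: A ∩ B = {2, 5, 7, 8, 9, 10, 12, 13}
(A ∩ B)' = U \ (A ∩ B) = {1, 3, 4, 6, 11, 14, 15}
A' = {4, 15}, B' = {1, 3, 4, 6, 11, 14}
Claimed RHS: A' ∩ B' = {4}
Identity is INVALID: LHS = {1, 3, 4, 6, 11, 14, 15} but the RHS claimed here equals {4}. The correct form is (A ∩ B)' = A' ∪ B'.

Identity is invalid: (A ∩ B)' = {1, 3, 4, 6, 11, 14, 15} but A' ∩ B' = {4}. The correct De Morgan law is (A ∩ B)' = A' ∪ B'.


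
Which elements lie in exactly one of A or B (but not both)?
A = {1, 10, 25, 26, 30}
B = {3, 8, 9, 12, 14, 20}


A △ B = (A \ B) ∪ (B \ A) = elements in exactly one of A or B
A \ B = {1, 10, 25, 26, 30}
B \ A = {3, 8, 9, 12, 14, 20}
A △ B = {1, 3, 8, 9, 10, 12, 14, 20, 25, 26, 30}

A △ B = {1, 3, 8, 9, 10, 12, 14, 20, 25, 26, 30}


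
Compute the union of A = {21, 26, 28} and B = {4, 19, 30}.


A ∪ B = all elements in A or B (or both)
A = {21, 26, 28}
B = {4, 19, 30}
A ∪ B = {4, 19, 21, 26, 28, 30}

A ∪ B = {4, 19, 21, 26, 28, 30}


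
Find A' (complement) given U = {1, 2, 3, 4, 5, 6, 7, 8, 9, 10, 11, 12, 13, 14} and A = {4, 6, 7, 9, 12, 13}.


Aᶜ = U \ A = elements in U but not in A
U = {1, 2, 3, 4, 5, 6, 7, 8, 9, 10, 11, 12, 13, 14}
A = {4, 6, 7, 9, 12, 13}
Aᶜ = {1, 2, 3, 5, 8, 10, 11, 14}

Aᶜ = {1, 2, 3, 5, 8, 10, 11, 14}


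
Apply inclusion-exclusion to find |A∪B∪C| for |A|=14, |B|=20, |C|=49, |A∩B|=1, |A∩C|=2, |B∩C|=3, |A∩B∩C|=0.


|A∪B∪C| = |A|+|B|+|C| - |A∩B|-|A∩C|-|B∩C| + |A∩B∩C|
= 14+20+49 - 1-2-3 + 0
= 83 - 6 + 0
= 77

|A ∪ B ∪ C| = 77


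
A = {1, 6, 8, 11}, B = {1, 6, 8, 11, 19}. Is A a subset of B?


A ⊆ B means every element of A is in B.
All elements of A are in B.
So A ⊆ B.

Yes, A ⊆ B


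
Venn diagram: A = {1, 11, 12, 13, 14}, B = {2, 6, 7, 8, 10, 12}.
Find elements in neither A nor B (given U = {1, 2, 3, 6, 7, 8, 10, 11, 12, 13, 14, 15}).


A = {1, 11, 12, 13, 14}
B = {2, 6, 7, 8, 10, 12}
Region: in neither A nor B (given U = {1, 2, 3, 6, 7, 8, 10, 11, 12, 13, 14, 15})
Elements: {3, 15}

Elements in neither A nor B (given U = {1, 2, 3, 6, 7, 8, 10, 11, 12, 13, 14, 15}): {3, 15}


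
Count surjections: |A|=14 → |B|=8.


n = |A| = 14, k = |B| = 8. Surjections via inclusion-exclusion:
S(n,k) = Σ(-1)^i × C(k,i) × (k-i)^n, i=0 to k
i=0: (-1)^0×C(8,0)×8^14 = 4398046511104
i=1: (-1)^1×C(8,1)×7^14 = -5425784582792
i=2: (-1)^2×C(8,2)×6^14 = 2194196594688
i=3: (-1)^3×C(8,3)×5^14 = -341796875000
i=4: (-1)^4×C(8,4)×4^14 = 18790481920
i=5: (-1)^5×C(8,5)×3^14 = -267846264
i=6: (-1)^6×C(8,6)×2^14 = 458752
i=7: (-1)^7×C(8,7)×1^14 = -8
i=8: (-1)^8×C(8,8)×0^14 = 0
Total = 843184742400

Number of surjections = 843184742400


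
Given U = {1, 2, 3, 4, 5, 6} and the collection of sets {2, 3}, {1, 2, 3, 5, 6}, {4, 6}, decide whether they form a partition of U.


A partition requires: (1) non-empty parts, (2) pairwise disjoint, (3) union = U
Parts: {2, 3}, {1, 2, 3, 5, 6}, {4, 6}
Union of parts: {1, 2, 3, 4, 5, 6}
U = {1, 2, 3, 4, 5, 6}
All non-empty? True
Pairwise disjoint? False
Covers U? True

No, not a valid partition


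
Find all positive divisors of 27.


Checking each candidate:
Condition: positive divisors of 27
Result = {1, 3, 9, 27}

{1, 3, 9, 27}


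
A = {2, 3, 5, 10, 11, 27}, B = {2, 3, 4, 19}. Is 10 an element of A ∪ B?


A = {2, 3, 5, 10, 11, 27}, B = {2, 3, 4, 19}
A ∪ B = all elements in A or B
A ∪ B = {2, 3, 4, 5, 10, 11, 19, 27}
Checking if 10 ∈ A ∪ B
10 is in A ∪ B → True

10 ∈ A ∪ B


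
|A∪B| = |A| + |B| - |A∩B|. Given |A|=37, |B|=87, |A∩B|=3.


|A ∪ B| = |A| + |B| - |A ∩ B|
= 37 + 87 - 3
= 121

|A ∪ B| = 121


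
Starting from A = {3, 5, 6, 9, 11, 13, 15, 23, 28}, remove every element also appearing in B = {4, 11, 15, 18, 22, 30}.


A \ B = elements in A but not in B
A = {3, 5, 6, 9, 11, 13, 15, 23, 28}
B = {4, 11, 15, 18, 22, 30}
Remove from A any elements in B
A \ B = {3, 5, 6, 9, 13, 23, 28}

A \ B = {3, 5, 6, 9, 13, 23, 28}


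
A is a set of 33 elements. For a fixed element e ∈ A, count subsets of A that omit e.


Subsets of A avoiding e are subsets of A \ {e}, which has 32 elements.
Count = 2^(n-1) = 2^32
= 4294967296

Number of subsets avoiding e = 4294967296


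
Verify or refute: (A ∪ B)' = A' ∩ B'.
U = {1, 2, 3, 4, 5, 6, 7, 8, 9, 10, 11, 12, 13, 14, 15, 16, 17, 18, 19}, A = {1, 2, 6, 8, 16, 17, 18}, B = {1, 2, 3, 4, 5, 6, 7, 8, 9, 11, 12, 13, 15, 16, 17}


LHS: A ∪ B = {1, 2, 3, 4, 5, 6, 7, 8, 9, 11, 12, 13, 15, 16, 17, 18}
(A ∪ B)' = U \ (A ∪ B) = {10, 14, 19}
A' = {3, 4, 5, 7, 9, 10, 11, 12, 13, 14, 15, 19}, B' = {10, 14, 18, 19}
Claimed RHS: A' ∩ B' = {10, 14, 19}
Identity is VALID: LHS = RHS = {10, 14, 19} ✓

Identity is valid. (A ∪ B)' = A' ∩ B' = {10, 14, 19}


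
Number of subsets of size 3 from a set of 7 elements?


C(n,k) = n! / (k!(n-k)!)
C(7,3) = 7! / (3!4!)
= 35

C(7,3) = 35


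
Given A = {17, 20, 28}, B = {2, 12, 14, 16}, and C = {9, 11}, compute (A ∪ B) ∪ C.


A ∪ B = {2, 12, 14, 16, 17, 20, 28}
(A ∪ B) ∪ C = {2, 9, 11, 12, 14, 16, 17, 20, 28}

A ∪ B ∪ C = {2, 9, 11, 12, 14, 16, 17, 20, 28}


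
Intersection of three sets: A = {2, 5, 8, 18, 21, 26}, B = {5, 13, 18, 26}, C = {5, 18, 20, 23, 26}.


A ∩ B = {5, 18, 26}
(A ∩ B) ∩ C = {5, 18, 26}

A ∩ B ∩ C = {5, 18, 26}


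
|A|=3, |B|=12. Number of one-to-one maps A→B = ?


An injection sends each of |A| = 3 inputs to a distinct output in B.
# injections = |B|·(|B|-1)·…·(|B|-|A|+1) = 12! / (12 - 3)!
= 12 × 11 × 10
= 1320

Number of injections = 1320


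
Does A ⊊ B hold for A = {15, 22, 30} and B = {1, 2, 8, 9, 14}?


A ⊂ B requires: A ⊆ B AND A ≠ B.
A ⊆ B? No
A ⊄ B, so A is not a proper subset.

No, A is not a proper subset of B


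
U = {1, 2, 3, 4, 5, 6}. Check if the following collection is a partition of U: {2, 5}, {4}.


A partition requires: (1) non-empty parts, (2) pairwise disjoint, (3) union = U
Parts: {2, 5}, {4}
Union of parts: {2, 4, 5}
U = {1, 2, 3, 4, 5, 6}
All non-empty? True
Pairwise disjoint? True
Covers U? False

No, not a valid partition


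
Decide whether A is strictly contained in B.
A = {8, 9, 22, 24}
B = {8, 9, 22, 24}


A ⊂ B requires: A ⊆ B AND A ≠ B.
A ⊆ B? Yes
A = B? Yes
A = B, so A is not a PROPER subset.

No, A is not a proper subset of B


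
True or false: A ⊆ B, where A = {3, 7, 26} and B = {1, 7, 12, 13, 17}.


A ⊆ B means every element of A is in B.
Elements in A not in B: {3, 26}
So A ⊄ B.

No, A ⊄ B


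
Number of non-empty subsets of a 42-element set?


Total subsets = 2^n = 2^42 = 4398046511104
Non-empty subsets exclude the empty set: 2^n - 1
= 4398046511104 - 1
= 4398046511103

Number of non-empty subsets = 4398046511103


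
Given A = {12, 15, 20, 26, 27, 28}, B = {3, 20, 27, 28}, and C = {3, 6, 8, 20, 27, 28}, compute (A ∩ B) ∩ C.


A ∩ B = {20, 27, 28}
(A ∩ B) ∩ C = {20, 27, 28}

A ∩ B ∩ C = {20, 27, 28}


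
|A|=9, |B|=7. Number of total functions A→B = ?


Each of |A| = 9 inputs maps to any of |B| = 7 outputs.
# functions = |B|^|A| = 7^9
= 40353607

Number of functions = 40353607


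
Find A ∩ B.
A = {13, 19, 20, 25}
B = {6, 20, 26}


A ∩ B = elements in both A and B
A = {13, 19, 20, 25}
B = {6, 20, 26}
A ∩ B = {20}

A ∩ B = {20}


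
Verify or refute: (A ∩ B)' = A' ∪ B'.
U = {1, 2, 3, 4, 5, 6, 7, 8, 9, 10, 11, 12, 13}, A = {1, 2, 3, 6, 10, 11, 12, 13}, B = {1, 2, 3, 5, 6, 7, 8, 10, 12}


LHS: A ∩ B = {1, 2, 3, 6, 10, 12}
(A ∩ B)' = U \ (A ∩ B) = {4, 5, 7, 8, 9, 11, 13}
A' = {4, 5, 7, 8, 9}, B' = {4, 9, 11, 13}
Claimed RHS: A' ∪ B' = {4, 5, 7, 8, 9, 11, 13}
Identity is VALID: LHS = RHS = {4, 5, 7, 8, 9, 11, 13} ✓

Identity is valid. (A ∩ B)' = A' ∪ B' = {4, 5, 7, 8, 9, 11, 13}


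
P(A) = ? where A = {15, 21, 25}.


|A| = 3, so |P(A)| = 2^3 = 8
Enumerate subsets by cardinality (0 to 3):
∅, {15}, {21}, {25}, {15, 21}, {15, 25}, {21, 25}, {15, 21, 25}

P(A) has 8 subsets: ∅, {15}, {21}, {25}, {15, 21}, {15, 25}, {21, 25}, {15, 21, 25}


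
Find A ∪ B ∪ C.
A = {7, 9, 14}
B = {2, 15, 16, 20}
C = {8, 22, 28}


A ∪ B = {2, 7, 9, 14, 15, 16, 20}
(A ∪ B) ∪ C = {2, 7, 8, 9, 14, 15, 16, 20, 22, 28}

A ∪ B ∪ C = {2, 7, 8, 9, 14, 15, 16, 20, 22, 28}


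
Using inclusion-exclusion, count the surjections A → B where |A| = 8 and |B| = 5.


n = |A| = 8, k = |B| = 5. Surjections via inclusion-exclusion:
S(n,k) = Σ(-1)^i × C(k,i) × (k-i)^n, i=0 to k
i=0: (-1)^0×C(5,0)×5^8 = 390625
i=1: (-1)^1×C(5,1)×4^8 = -327680
i=2: (-1)^2×C(5,2)×3^8 = 65610
i=3: (-1)^3×C(5,3)×2^8 = -2560
i=4: (-1)^4×C(5,4)×1^8 = 5
i=5: (-1)^5×C(5,5)×0^8 = 0
Total = 126000

Number of surjections = 126000


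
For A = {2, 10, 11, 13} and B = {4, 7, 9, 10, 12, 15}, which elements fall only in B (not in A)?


A = {2, 10, 11, 13}
B = {4, 7, 9, 10, 12, 15}
Region: only in B (not in A)
Elements: {4, 7, 9, 12, 15}

Elements only in B (not in A): {4, 7, 9, 12, 15}


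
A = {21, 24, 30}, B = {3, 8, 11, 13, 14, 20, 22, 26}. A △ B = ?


A △ B = (A \ B) ∪ (B \ A) = elements in exactly one of A or B
A \ B = {21, 24, 30}
B \ A = {3, 8, 11, 13, 14, 20, 22, 26}
A △ B = {3, 8, 11, 13, 14, 20, 21, 22, 24, 26, 30}

A △ B = {3, 8, 11, 13, 14, 20, 21, 22, 24, 26, 30}


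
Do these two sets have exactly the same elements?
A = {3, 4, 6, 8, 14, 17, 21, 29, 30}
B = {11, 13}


Two sets are equal iff they have exactly the same elements.
A = {3, 4, 6, 8, 14, 17, 21, 29, 30}
B = {11, 13}
Differences: {3, 4, 6, 8, 11, 13, 14, 17, 21, 29, 30}
A ≠ B

No, A ≠ B


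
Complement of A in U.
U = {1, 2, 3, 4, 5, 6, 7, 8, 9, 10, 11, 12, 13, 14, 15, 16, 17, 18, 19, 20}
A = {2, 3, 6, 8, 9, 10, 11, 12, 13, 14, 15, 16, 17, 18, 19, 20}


Aᶜ = U \ A = elements in U but not in A
U = {1, 2, 3, 4, 5, 6, 7, 8, 9, 10, 11, 12, 13, 14, 15, 16, 17, 18, 19, 20}
A = {2, 3, 6, 8, 9, 10, 11, 12, 13, 14, 15, 16, 17, 18, 19, 20}
Aᶜ = {1, 4, 5, 7}

Aᶜ = {1, 4, 5, 7}


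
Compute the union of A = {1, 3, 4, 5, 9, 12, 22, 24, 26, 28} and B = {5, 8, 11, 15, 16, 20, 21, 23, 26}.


A ∪ B = all elements in A or B (or both)
A = {1, 3, 4, 5, 9, 12, 22, 24, 26, 28}
B = {5, 8, 11, 15, 16, 20, 21, 23, 26}
A ∪ B = {1, 3, 4, 5, 8, 9, 11, 12, 15, 16, 20, 21, 22, 23, 24, 26, 28}

A ∪ B = {1, 3, 4, 5, 8, 9, 11, 12, 15, 16, 20, 21, 22, 23, 24, 26, 28}


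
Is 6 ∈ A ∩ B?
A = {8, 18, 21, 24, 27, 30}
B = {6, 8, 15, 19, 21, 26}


A = {8, 18, 21, 24, 27, 30}, B = {6, 8, 15, 19, 21, 26}
A ∩ B = elements in both A and B
A ∩ B = {8, 21}
Checking if 6 ∈ A ∩ B
6 is not in A ∩ B → False

6 ∉ A ∩ B


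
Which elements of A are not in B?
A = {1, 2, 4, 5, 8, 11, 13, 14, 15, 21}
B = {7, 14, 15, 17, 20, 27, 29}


A \ B = elements in A but not in B
A = {1, 2, 4, 5, 8, 11, 13, 14, 15, 21}
B = {7, 14, 15, 17, 20, 27, 29}
Remove from A any elements in B
A \ B = {1, 2, 4, 5, 8, 11, 13, 21}

A \ B = {1, 2, 4, 5, 8, 11, 13, 21}


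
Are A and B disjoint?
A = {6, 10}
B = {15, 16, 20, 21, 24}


Disjoint means A ∩ B = ∅.
A ∩ B = ∅
A ∩ B = ∅, so A and B are disjoint.

Yes, A and B are disjoint


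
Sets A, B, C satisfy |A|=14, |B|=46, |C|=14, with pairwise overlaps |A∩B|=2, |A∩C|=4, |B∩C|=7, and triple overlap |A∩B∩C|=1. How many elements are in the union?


|A∪B∪C| = |A|+|B|+|C| - |A∩B|-|A∩C|-|B∩C| + |A∩B∩C|
= 14+46+14 - 2-4-7 + 1
= 74 - 13 + 1
= 62

|A ∪ B ∪ C| = 62


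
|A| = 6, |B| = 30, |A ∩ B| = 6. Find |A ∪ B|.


|A ∪ B| = |A| + |B| - |A ∩ B|
= 6 + 30 - 6
= 30

|A ∪ B| = 30


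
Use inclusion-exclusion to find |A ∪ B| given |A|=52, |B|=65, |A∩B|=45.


|A ∪ B| = |A| + |B| - |A ∩ B|
= 52 + 65 - 45
= 72

|A ∪ B| = 72


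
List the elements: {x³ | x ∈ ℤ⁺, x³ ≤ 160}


Checking each candidate:
Condition: positive perfect cubes ≤ 160
Result = {1, 8, 27, 64, 125}

{1, 8, 27, 64, 125}


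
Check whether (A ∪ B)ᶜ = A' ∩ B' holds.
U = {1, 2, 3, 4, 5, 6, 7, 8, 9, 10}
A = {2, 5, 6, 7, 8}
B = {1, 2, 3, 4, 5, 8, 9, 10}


LHS: A ∪ B = {1, 2, 3, 4, 5, 6, 7, 8, 9, 10}
(A ∪ B)' = U \ (A ∪ B) = ∅
A' = {1, 3, 4, 9, 10}, B' = {6, 7}
Claimed RHS: A' ∩ B' = ∅
Identity is VALID: LHS = RHS = ∅ ✓

Identity is valid. (A ∪ B)' = A' ∩ B' = ∅


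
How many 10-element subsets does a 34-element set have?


C(n,k) = n! / (k!(n-k)!)
C(34,10) = 34! / (10!24!)
= 131128140

C(34,10) = 131128140


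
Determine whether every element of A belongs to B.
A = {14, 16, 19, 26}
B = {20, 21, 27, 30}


A ⊆ B means every element of A is in B.
Elements in A not in B: {14, 16, 19, 26}
So A ⊄ B.

No, A ⊄ B


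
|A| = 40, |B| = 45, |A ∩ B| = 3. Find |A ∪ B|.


|A ∪ B| = |A| + |B| - |A ∩ B|
= 40 + 45 - 3
= 82

|A ∪ B| = 82


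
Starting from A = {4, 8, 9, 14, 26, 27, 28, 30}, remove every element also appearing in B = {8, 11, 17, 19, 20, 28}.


A \ B = elements in A but not in B
A = {4, 8, 9, 14, 26, 27, 28, 30}
B = {8, 11, 17, 19, 20, 28}
Remove from A any elements in B
A \ B = {4, 9, 14, 26, 27, 30}

A \ B = {4, 9, 14, 26, 27, 30}


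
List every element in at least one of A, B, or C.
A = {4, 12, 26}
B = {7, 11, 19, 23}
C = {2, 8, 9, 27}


A ∪ B = {4, 7, 11, 12, 19, 23, 26}
(A ∪ B) ∪ C = {2, 4, 7, 8, 9, 11, 12, 19, 23, 26, 27}

A ∪ B ∪ C = {2, 4, 7, 8, 9, 11, 12, 19, 23, 26, 27}


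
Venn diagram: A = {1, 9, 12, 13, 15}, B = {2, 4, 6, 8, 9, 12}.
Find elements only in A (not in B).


A = {1, 9, 12, 13, 15}
B = {2, 4, 6, 8, 9, 12}
Region: only in A (not in B)
Elements: {1, 13, 15}

Elements only in A (not in B): {1, 13, 15}


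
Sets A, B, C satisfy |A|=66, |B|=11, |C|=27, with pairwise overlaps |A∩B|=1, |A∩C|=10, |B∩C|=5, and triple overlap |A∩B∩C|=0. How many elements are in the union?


|A∪B∪C| = |A|+|B|+|C| - |A∩B|-|A∩C|-|B∩C| + |A∩B∩C|
= 66+11+27 - 1-10-5 + 0
= 104 - 16 + 0
= 88

|A ∪ B ∪ C| = 88


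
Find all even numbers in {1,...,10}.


Checking each candidate:
Condition: even numbers in {1,...,10}
Result = {2, 4, 6, 8, 10}

{2, 4, 6, 8, 10}


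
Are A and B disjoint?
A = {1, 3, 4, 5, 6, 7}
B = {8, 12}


Disjoint means A ∩ B = ∅.
A ∩ B = ∅
A ∩ B = ∅, so A and B are disjoint.

Yes, A and B are disjoint


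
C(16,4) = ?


C(n,k) = n! / (k!(n-k)!)
C(16,4) = 16! / (4!12!)
= 1820

C(16,4) = 1820


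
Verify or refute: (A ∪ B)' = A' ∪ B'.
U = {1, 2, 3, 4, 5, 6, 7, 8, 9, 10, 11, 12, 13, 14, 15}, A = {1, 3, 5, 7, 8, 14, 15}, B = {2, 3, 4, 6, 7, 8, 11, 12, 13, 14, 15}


LHS: A ∪ B = {1, 2, 3, 4, 5, 6, 7, 8, 11, 12, 13, 14, 15}
(A ∪ B)' = U \ (A ∪ B) = {9, 10}
A' = {2, 4, 6, 9, 10, 11, 12, 13}, B' = {1, 5, 9, 10}
Claimed RHS: A' ∪ B' = {1, 2, 4, 5, 6, 9, 10, 11, 12, 13}
Identity is INVALID: LHS = {9, 10} but the RHS claimed here equals {1, 2, 4, 5, 6, 9, 10, 11, 12, 13}. The correct form is (A ∪ B)' = A' ∩ B'.

Identity is invalid: (A ∪ B)' = {9, 10} but A' ∪ B' = {1, 2, 4, 5, 6, 9, 10, 11, 12, 13}. The correct De Morgan law is (A ∪ B)' = A' ∩ B'.


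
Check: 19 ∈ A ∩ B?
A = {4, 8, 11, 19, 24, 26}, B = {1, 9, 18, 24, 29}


A = {4, 8, 11, 19, 24, 26}, B = {1, 9, 18, 24, 29}
A ∩ B = elements in both A and B
A ∩ B = {24}
Checking if 19 ∈ A ∩ B
19 is not in A ∩ B → False

19 ∉ A ∩ B


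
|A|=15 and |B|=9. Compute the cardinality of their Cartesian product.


|A × B| = |A| × |B|
= 15 × 9
= 135

|A × B| = 135


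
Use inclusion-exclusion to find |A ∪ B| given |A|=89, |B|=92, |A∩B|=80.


|A ∪ B| = |A| + |B| - |A ∩ B|
= 89 + 92 - 80
= 101

|A ∪ B| = 101


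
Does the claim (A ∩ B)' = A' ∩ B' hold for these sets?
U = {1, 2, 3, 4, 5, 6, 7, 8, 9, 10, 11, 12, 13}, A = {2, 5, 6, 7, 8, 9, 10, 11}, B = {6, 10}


LHS: A ∩ B = {6, 10}
(A ∩ B)' = U \ (A ∩ B) = {1, 2, 3, 4, 5, 7, 8, 9, 11, 12, 13}
A' = {1, 3, 4, 12, 13}, B' = {1, 2, 3, 4, 5, 7, 8, 9, 11, 12, 13}
Claimed RHS: A' ∩ B' = {1, 3, 4, 12, 13}
Identity is INVALID: LHS = {1, 2, 3, 4, 5, 7, 8, 9, 11, 12, 13} but the RHS claimed here equals {1, 3, 4, 12, 13}. The correct form is (A ∩ B)' = A' ∪ B'.

Identity is invalid: (A ∩ B)' = {1, 2, 3, 4, 5, 7, 8, 9, 11, 12, 13} but A' ∩ B' = {1, 3, 4, 12, 13}. The correct De Morgan law is (A ∩ B)' = A' ∪ B'.


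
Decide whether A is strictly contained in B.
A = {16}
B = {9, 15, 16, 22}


A ⊂ B requires: A ⊆ B AND A ≠ B.
A ⊆ B? Yes
A = B? No
A ⊂ B: Yes (A is a proper subset of B)

Yes, A ⊂ B


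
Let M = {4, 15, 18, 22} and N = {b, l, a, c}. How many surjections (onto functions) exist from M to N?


n = |M| = 4, k = |N| = 4. Surjections via inclusion-exclusion:
S(n,k) = Σ(-1)^i × C(k,i) × (k-i)^n, i=0 to k
i=0: (-1)^0×C(4,0)×4^4 = 256
i=1: (-1)^1×C(4,1)×3^4 = -324
i=2: (-1)^2×C(4,2)×2^4 = 96
i=3: (-1)^3×C(4,3)×1^4 = -4
i=4: (-1)^4×C(4,4)×0^4 = 0
Total = 24

Number of surjections = 24


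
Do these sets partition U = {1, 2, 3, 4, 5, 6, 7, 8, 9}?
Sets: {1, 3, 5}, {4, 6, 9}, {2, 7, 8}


A partition requires: (1) non-empty parts, (2) pairwise disjoint, (3) union = U
Parts: {1, 3, 5}, {4, 6, 9}, {2, 7, 8}
Union of parts: {1, 2, 3, 4, 5, 6, 7, 8, 9}
U = {1, 2, 3, 4, 5, 6, 7, 8, 9}
All non-empty? True
Pairwise disjoint? True
Covers U? True

Yes, valid partition


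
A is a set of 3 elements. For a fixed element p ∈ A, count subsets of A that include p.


Subsets of A containing p correspond to subsets of A \ {p}, which has 2 elements.
Count = 2^(n-1) = 2^2
= 4

Number of subsets containing p = 4


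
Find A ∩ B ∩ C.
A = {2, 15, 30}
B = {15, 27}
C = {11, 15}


A ∩ B = {15}
(A ∩ B) ∩ C = {15}

A ∩ B ∩ C = {15}


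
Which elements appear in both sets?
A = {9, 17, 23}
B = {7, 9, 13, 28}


A ∩ B = elements in both A and B
A = {9, 17, 23}
B = {7, 9, 13, 28}
A ∩ B = {9}

A ∩ B = {9}


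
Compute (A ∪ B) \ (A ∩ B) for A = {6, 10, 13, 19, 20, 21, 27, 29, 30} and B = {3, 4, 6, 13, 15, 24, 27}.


A △ B = (A \ B) ∪ (B \ A) = elements in exactly one of A or B
A \ B = {10, 19, 20, 21, 29, 30}
B \ A = {3, 4, 15, 24}
A △ B = {3, 4, 10, 15, 19, 20, 21, 24, 29, 30}

A △ B = {3, 4, 10, 15, 19, 20, 21, 24, 29, 30}


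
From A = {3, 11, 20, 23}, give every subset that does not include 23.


A subset of A that omits 23 is a subset of A \ {23}, so there are 2^(n-1) = 2^3 = 8 of them.
Subsets excluding 23: ∅, {3}, {11}, {20}, {3, 11}, {3, 20}, {11, 20}, {3, 11, 20}

Subsets excluding 23 (8 total): ∅, {3}, {11}, {20}, {3, 11}, {3, 20}, {11, 20}, {3, 11, 20}


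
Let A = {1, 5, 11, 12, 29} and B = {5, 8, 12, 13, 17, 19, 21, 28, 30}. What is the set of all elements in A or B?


A ∪ B = all elements in A or B (or both)
A = {1, 5, 11, 12, 29}
B = {5, 8, 12, 13, 17, 19, 21, 28, 30}
A ∪ B = {1, 5, 8, 11, 12, 13, 17, 19, 21, 28, 29, 30}

A ∪ B = {1, 5, 8, 11, 12, 13, 17, 19, 21, 28, 29, 30}


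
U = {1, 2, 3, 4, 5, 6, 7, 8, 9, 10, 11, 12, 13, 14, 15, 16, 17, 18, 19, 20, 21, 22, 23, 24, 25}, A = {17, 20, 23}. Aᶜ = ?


Aᶜ = U \ A = elements in U but not in A
U = {1, 2, 3, 4, 5, 6, 7, 8, 9, 10, 11, 12, 13, 14, 15, 16, 17, 18, 19, 20, 21, 22, 23, 24, 25}
A = {17, 20, 23}
Aᶜ = {1, 2, 3, 4, 5, 6, 7, 8, 9, 10, 11, 12, 13, 14, 15, 16, 18, 19, 21, 22, 24, 25}

Aᶜ = {1, 2, 3, 4, 5, 6, 7, 8, 9, 10, 11, 12, 13, 14, 15, 16, 18, 19, 21, 22, 24, 25}


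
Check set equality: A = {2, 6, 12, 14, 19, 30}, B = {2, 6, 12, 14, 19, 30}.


Two sets are equal iff they have exactly the same elements.
A = {2, 6, 12, 14, 19, 30}
B = {2, 6, 12, 14, 19, 30}
Same elements → A = B

Yes, A = B


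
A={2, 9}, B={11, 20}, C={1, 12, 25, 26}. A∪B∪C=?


A ∪ B = {2, 9, 11, 20}
(A ∪ B) ∪ C = {1, 2, 9, 11, 12, 20, 25, 26}

A ∪ B ∪ C = {1, 2, 9, 11, 12, 20, 25, 26}


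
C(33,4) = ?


C(n,k) = n! / (k!(n-k)!)
C(33,4) = 33! / (4!29!)
= 40920

C(33,4) = 40920


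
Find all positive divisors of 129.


Checking each candidate:
Condition: positive divisors of 129
Result = {1, 3, 43, 129}

{1, 3, 43, 129}


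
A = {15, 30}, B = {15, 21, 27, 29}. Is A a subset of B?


A ⊆ B means every element of A is in B.
Elements in A not in B: {30}
So A ⊄ B.

No, A ⊄ B


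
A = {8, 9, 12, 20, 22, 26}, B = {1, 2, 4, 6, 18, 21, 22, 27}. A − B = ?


A \ B = elements in A but not in B
A = {8, 9, 12, 20, 22, 26}
B = {1, 2, 4, 6, 18, 21, 22, 27}
Remove from A any elements in B
A \ B = {8, 9, 12, 20, 26}

A \ B = {8, 9, 12, 20, 26}


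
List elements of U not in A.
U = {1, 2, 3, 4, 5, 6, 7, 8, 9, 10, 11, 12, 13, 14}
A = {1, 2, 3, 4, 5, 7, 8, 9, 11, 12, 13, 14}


Aᶜ = U \ A = elements in U but not in A
U = {1, 2, 3, 4, 5, 6, 7, 8, 9, 10, 11, 12, 13, 14}
A = {1, 2, 3, 4, 5, 7, 8, 9, 11, 12, 13, 14}
Aᶜ = {6, 10}

Aᶜ = {6, 10}


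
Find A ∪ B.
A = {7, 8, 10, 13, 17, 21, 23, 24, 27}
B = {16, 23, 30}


A ∪ B = all elements in A or B (or both)
A = {7, 8, 10, 13, 17, 21, 23, 24, 27}
B = {16, 23, 30}
A ∪ B = {7, 8, 10, 13, 16, 17, 21, 23, 24, 27, 30}

A ∪ B = {7, 8, 10, 13, 16, 17, 21, 23, 24, 27, 30}


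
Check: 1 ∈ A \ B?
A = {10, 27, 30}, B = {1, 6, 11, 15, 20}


A = {10, 27, 30}, B = {1, 6, 11, 15, 20}
A \ B = elements in A but not in B
A \ B = {10, 27, 30}
Checking if 1 ∈ A \ B
1 is not in A \ B → False

1 ∉ A \ B


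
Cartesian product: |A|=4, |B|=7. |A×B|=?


|A × B| = |A| × |B|
= 4 × 7
= 28

|A × B| = 28


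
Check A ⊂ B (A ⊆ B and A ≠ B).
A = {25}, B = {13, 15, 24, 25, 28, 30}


A ⊂ B requires: A ⊆ B AND A ≠ B.
A ⊆ B? Yes
A = B? No
A ⊂ B: Yes (A is a proper subset of B)

Yes, A ⊂ B


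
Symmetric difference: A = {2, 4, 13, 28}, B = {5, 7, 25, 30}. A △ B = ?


A △ B = (A \ B) ∪ (B \ A) = elements in exactly one of A or B
A \ B = {2, 4, 13, 28}
B \ A = {5, 7, 25, 30}
A △ B = {2, 4, 5, 7, 13, 25, 28, 30}

A △ B = {2, 4, 5, 7, 13, 25, 28, 30}


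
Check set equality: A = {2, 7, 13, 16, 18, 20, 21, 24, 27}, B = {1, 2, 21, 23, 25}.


Two sets are equal iff they have exactly the same elements.
A = {2, 7, 13, 16, 18, 20, 21, 24, 27}
B = {1, 2, 21, 23, 25}
Differences: {1, 7, 13, 16, 18, 20, 23, 24, 25, 27}
A ≠ B

No, A ≠ B


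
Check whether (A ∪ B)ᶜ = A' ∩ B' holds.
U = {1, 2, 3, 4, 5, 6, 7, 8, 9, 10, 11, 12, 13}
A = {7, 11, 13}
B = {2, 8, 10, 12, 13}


LHS: A ∪ B = {2, 7, 8, 10, 11, 12, 13}
(A ∪ B)' = U \ (A ∪ B) = {1, 3, 4, 5, 6, 9}
A' = {1, 2, 3, 4, 5, 6, 8, 9, 10, 12}, B' = {1, 3, 4, 5, 6, 7, 9, 11}
Claimed RHS: A' ∩ B' = {1, 3, 4, 5, 6, 9}
Identity is VALID: LHS = RHS = {1, 3, 4, 5, 6, 9} ✓

Identity is valid. (A ∪ B)' = A' ∩ B' = {1, 3, 4, 5, 6, 9}


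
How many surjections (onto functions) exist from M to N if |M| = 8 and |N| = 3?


n = |M| = 8, k = |N| = 3. Surjections via inclusion-exclusion:
S(n,k) = Σ(-1)^i × C(k,i) × (k-i)^n, i=0 to k
i=0: (-1)^0×C(3,0)×3^8 = 6561
i=1: (-1)^1×C(3,1)×2^8 = -768
i=2: (-1)^2×C(3,2)×1^8 = 3
i=3: (-1)^3×C(3,3)×0^8 = 0
Total = 5796

Number of surjections = 5796


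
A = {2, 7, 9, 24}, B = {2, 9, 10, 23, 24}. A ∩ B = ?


A ∩ B = elements in both A and B
A = {2, 7, 9, 24}
B = {2, 9, 10, 23, 24}
A ∩ B = {2, 9, 24}

A ∩ B = {2, 9, 24}


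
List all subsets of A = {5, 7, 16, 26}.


|A| = 4, so |P(A)| = 2^4 = 16
Enumerate subsets by cardinality (0 to 4):
∅, {5}, {7}, {16}, {26}, {5, 7}, {5, 16}, {5, 26}, {7, 16}, {7, 26}, {16, 26}, {5, 7, 16}, {5, 7, 26}, {5, 16, 26}, {7, 16, 26}, {5, 7, 16, 26}

P(A) has 16 subsets: ∅, {5}, {7}, {16}, {26}, {5, 7}, {5, 16}, {5, 26}, {7, 16}, {7, 26}, {16, 26}, {5, 7, 16}, {5, 7, 26}, {5, 16, 26}, {7, 16, 26}, {5, 7, 16, 26}


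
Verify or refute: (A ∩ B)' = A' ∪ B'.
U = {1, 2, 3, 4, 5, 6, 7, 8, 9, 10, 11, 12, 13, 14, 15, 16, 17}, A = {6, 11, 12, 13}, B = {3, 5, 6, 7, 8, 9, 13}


LHS: A ∩ B = {6, 13}
(A ∩ B)' = U \ (A ∩ B) = {1, 2, 3, 4, 5, 7, 8, 9, 10, 11, 12, 14, 15, 16, 17}
A' = {1, 2, 3, 4, 5, 7, 8, 9, 10, 14, 15, 16, 17}, B' = {1, 2, 4, 10, 11, 12, 14, 15, 16, 17}
Claimed RHS: A' ∪ B' = {1, 2, 3, 4, 5, 7, 8, 9, 10, 11, 12, 14, 15, 16, 17}
Identity is VALID: LHS = RHS = {1, 2, 3, 4, 5, 7, 8, 9, 10, 11, 12, 14, 15, 16, 17} ✓

Identity is valid. (A ∩ B)' = A' ∪ B' = {1, 2, 3, 4, 5, 7, 8, 9, 10, 11, 12, 14, 15, 16, 17}


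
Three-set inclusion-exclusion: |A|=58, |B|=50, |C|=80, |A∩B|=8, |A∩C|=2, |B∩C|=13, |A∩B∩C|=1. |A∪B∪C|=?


|A∪B∪C| = |A|+|B|+|C| - |A∩B|-|A∩C|-|B∩C| + |A∩B∩C|
= 58+50+80 - 8-2-13 + 1
= 188 - 23 + 1
= 166

|A ∪ B ∪ C| = 166


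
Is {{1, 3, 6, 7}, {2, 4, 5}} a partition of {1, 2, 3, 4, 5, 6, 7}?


A partition requires: (1) non-empty parts, (2) pairwise disjoint, (3) union = U
Parts: {1, 3, 6, 7}, {2, 4, 5}
Union of parts: {1, 2, 3, 4, 5, 6, 7}
U = {1, 2, 3, 4, 5, 6, 7}
All non-empty? True
Pairwise disjoint? True
Covers U? True

Yes, valid partition


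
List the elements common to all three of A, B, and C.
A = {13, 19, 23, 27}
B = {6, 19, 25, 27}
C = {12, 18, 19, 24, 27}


A ∩ B = {19, 27}
(A ∩ B) ∩ C = {19, 27}

A ∩ B ∩ C = {19, 27}


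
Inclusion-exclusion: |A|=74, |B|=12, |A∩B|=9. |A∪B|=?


|A ∪ B| = |A| + |B| - |A ∩ B|
= 74 + 12 - 9
= 77

|A ∪ B| = 77


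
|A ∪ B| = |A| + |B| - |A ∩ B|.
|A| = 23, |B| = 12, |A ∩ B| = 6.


|A ∪ B| = |A| + |B| - |A ∩ B|
= 23 + 12 - 6
= 29

|A ∪ B| = 29


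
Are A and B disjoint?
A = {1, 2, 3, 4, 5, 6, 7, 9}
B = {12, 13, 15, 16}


Disjoint means A ∩ B = ∅.
A ∩ B = ∅
A ∩ B = ∅, so A and B are disjoint.

Yes, A and B are disjoint


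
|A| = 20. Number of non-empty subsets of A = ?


Total subsets = 2^n = 2^20 = 1048576
Non-empty subsets exclude the empty set: 2^n - 1
= 1048576 - 1
= 1048575

Number of non-empty subsets = 1048575


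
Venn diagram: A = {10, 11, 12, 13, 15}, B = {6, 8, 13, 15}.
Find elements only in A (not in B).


A = {10, 11, 12, 13, 15}
B = {6, 8, 13, 15}
Region: only in A (not in B)
Elements: {10, 11, 12}

Elements only in A (not in B): {10, 11, 12}


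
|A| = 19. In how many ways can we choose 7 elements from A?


C(n,k) = n! / (k!(n-k)!)
C(19,7) = 19! / (7!12!)
= 50388

C(19,7) = 50388


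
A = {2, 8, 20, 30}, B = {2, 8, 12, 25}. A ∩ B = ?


A ∩ B = elements in both A and B
A = {2, 8, 20, 30}
B = {2, 8, 12, 25}
A ∩ B = {2, 8}

A ∩ B = {2, 8}


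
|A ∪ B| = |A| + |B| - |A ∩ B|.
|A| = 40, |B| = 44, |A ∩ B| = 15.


|A ∪ B| = |A| + |B| - |A ∩ B|
= 40 + 44 - 15
= 69

|A ∪ B| = 69


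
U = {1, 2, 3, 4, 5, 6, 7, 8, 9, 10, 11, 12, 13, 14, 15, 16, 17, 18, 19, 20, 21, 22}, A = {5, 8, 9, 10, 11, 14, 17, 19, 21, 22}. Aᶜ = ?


Aᶜ = U \ A = elements in U but not in A
U = {1, 2, 3, 4, 5, 6, 7, 8, 9, 10, 11, 12, 13, 14, 15, 16, 17, 18, 19, 20, 21, 22}
A = {5, 8, 9, 10, 11, 14, 17, 19, 21, 22}
Aᶜ = {1, 2, 3, 4, 6, 7, 12, 13, 15, 16, 18, 20}

Aᶜ = {1, 2, 3, 4, 6, 7, 12, 13, 15, 16, 18, 20}


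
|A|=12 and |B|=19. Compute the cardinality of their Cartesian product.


|A × B| = |A| × |B|
= 12 × 19
= 228

|A × B| = 228


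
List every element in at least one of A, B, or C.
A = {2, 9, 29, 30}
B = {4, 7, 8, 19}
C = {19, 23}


A ∪ B = {2, 4, 7, 8, 9, 19, 29, 30}
(A ∪ B) ∪ C = {2, 4, 7, 8, 9, 19, 23, 29, 30}

A ∪ B ∪ C = {2, 4, 7, 8, 9, 19, 23, 29, 30}


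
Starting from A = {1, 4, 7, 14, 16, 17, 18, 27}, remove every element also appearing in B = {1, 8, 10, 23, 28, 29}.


A \ B = elements in A but not in B
A = {1, 4, 7, 14, 16, 17, 18, 27}
B = {1, 8, 10, 23, 28, 29}
Remove from A any elements in B
A \ B = {4, 7, 14, 16, 17, 18, 27}

A \ B = {4, 7, 14, 16, 17, 18, 27}


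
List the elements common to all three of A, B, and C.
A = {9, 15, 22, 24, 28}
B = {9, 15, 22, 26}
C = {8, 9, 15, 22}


A ∩ B = {9, 15, 22}
(A ∩ B) ∩ C = {9, 15, 22}

A ∩ B ∩ C = {9, 15, 22}


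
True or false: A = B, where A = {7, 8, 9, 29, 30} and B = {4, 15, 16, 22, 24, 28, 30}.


Two sets are equal iff they have exactly the same elements.
A = {7, 8, 9, 29, 30}
B = {4, 15, 16, 22, 24, 28, 30}
Differences: {4, 7, 8, 9, 15, 16, 22, 24, 28, 29}
A ≠ B

No, A ≠ B


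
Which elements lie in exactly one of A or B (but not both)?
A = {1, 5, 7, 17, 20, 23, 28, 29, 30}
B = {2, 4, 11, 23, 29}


A △ B = (A \ B) ∪ (B \ A) = elements in exactly one of A or B
A \ B = {1, 5, 7, 17, 20, 28, 30}
B \ A = {2, 4, 11}
A △ B = {1, 2, 4, 5, 7, 11, 17, 20, 28, 30}

A △ B = {1, 2, 4, 5, 7, 11, 17, 20, 28, 30}


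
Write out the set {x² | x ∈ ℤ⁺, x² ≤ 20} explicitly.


Checking each candidate:
Condition: positive perfect squares ≤ 20
Result = {1, 4, 9, 16}

{1, 4, 9, 16}


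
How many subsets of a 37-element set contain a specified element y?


Subsets of A containing y correspond to subsets of A \ {y}, which has 36 elements.
Count = 2^(n-1) = 2^36
= 68719476736

Number of subsets containing y = 68719476736


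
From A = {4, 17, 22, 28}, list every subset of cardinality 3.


|A| = 4, so A has C(4,3) = 4 subsets of size 3.
Enumerate by choosing 3 elements from A at a time:
{4, 17, 22}, {4, 17, 28}, {4, 22, 28}, {17, 22, 28}

3-element subsets (4 total): {4, 17, 22}, {4, 17, 28}, {4, 22, 28}, {17, 22, 28}


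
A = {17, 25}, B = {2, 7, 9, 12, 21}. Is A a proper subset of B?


A ⊂ B requires: A ⊆ B AND A ≠ B.
A ⊆ B? No
A ⊄ B, so A is not a proper subset.

No, A is not a proper subset of B


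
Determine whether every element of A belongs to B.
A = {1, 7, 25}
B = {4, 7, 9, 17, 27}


A ⊆ B means every element of A is in B.
Elements in A not in B: {1, 25}
So A ⊄ B.

No, A ⊄ B


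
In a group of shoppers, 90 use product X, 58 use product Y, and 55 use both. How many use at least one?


|A ∪ B| = |A| + |B| - |A ∩ B|
= 90 + 58 - 55
= 93

|A ∪ B| = 93


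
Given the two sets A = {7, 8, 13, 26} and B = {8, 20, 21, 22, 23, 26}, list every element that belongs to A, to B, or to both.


A ∪ B = all elements in A or B (or both)
A = {7, 8, 13, 26}
B = {8, 20, 21, 22, 23, 26}
A ∪ B = {7, 8, 13, 20, 21, 22, 23, 26}

A ∪ B = {7, 8, 13, 20, 21, 22, 23, 26}


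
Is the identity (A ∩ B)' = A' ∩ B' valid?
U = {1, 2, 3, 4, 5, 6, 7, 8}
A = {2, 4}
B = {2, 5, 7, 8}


LHS: A ∩ B = {2}
(A ∩ B)' = U \ (A ∩ B) = {1, 3, 4, 5, 6, 7, 8}
A' = {1, 3, 5, 6, 7, 8}, B' = {1, 3, 4, 6}
Claimed RHS: A' ∩ B' = {1, 3, 6}
Identity is INVALID: LHS = {1, 3, 4, 5, 6, 7, 8} but the RHS claimed here equals {1, 3, 6}. The correct form is (A ∩ B)' = A' ∪ B'.

Identity is invalid: (A ∩ B)' = {1, 3, 4, 5, 6, 7, 8} but A' ∩ B' = {1, 3, 6}. The correct De Morgan law is (A ∩ B)' = A' ∪ B'.


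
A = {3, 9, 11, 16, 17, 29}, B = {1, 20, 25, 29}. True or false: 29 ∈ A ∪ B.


A = {3, 9, 11, 16, 17, 29}, B = {1, 20, 25, 29}
A ∪ B = all elements in A or B
A ∪ B = {1, 3, 9, 11, 16, 17, 20, 25, 29}
Checking if 29 ∈ A ∪ B
29 is in A ∪ B → True

29 ∈ A ∪ B


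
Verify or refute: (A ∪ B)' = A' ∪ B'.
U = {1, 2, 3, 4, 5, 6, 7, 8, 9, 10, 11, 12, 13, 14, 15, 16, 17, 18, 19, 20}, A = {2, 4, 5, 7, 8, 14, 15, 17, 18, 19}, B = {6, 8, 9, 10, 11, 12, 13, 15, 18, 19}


LHS: A ∪ B = {2, 4, 5, 6, 7, 8, 9, 10, 11, 12, 13, 14, 15, 17, 18, 19}
(A ∪ B)' = U \ (A ∪ B) = {1, 3, 16, 20}
A' = {1, 3, 6, 9, 10, 11, 12, 13, 16, 20}, B' = {1, 2, 3, 4, 5, 7, 14, 16, 17, 20}
Claimed RHS: A' ∪ B' = {1, 2, 3, 4, 5, 6, 7, 9, 10, 11, 12, 13, 14, 16, 17, 20}
Identity is INVALID: LHS = {1, 3, 16, 20} but the RHS claimed here equals {1, 2, 3, 4, 5, 6, 7, 9, 10, 11, 12, 13, 14, 16, 17, 20}. The correct form is (A ∪ B)' = A' ∩ B'.

Identity is invalid: (A ∪ B)' = {1, 3, 16, 20} but A' ∪ B' = {1, 2, 3, 4, 5, 6, 7, 9, 10, 11, 12, 13, 14, 16, 17, 20}. The correct De Morgan law is (A ∪ B)' = A' ∩ B'.


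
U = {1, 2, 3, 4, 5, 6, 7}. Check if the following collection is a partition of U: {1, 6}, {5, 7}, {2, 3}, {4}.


A partition requires: (1) non-empty parts, (2) pairwise disjoint, (3) union = U
Parts: {1, 6}, {5, 7}, {2, 3}, {4}
Union of parts: {1, 2, 3, 4, 5, 6, 7}
U = {1, 2, 3, 4, 5, 6, 7}
All non-empty? True
Pairwise disjoint? True
Covers U? True

Yes, valid partition


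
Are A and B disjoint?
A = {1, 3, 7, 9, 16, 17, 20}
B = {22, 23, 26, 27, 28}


Disjoint means A ∩ B = ∅.
A ∩ B = ∅
A ∩ B = ∅, so A and B are disjoint.

Yes, A and B are disjoint


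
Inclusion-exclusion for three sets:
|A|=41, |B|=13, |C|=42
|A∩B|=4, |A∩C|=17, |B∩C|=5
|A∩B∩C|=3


|A∪B∪C| = |A|+|B|+|C| - |A∩B|-|A∩C|-|B∩C| + |A∩B∩C|
= 41+13+42 - 4-17-5 + 3
= 96 - 26 + 3
= 73

|A ∪ B ∪ C| = 73


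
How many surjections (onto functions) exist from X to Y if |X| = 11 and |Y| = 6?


n = |X| = 11, k = |Y| = 6. Surjections via inclusion-exclusion:
S(n,k) = Σ(-1)^i × C(k,i) × (k-i)^n, i=0 to k
i=0: (-1)^0×C(6,0)×6^11 = 362797056
i=1: (-1)^1×C(6,1)×5^11 = -292968750
i=2: (-1)^2×C(6,2)×4^11 = 62914560
i=3: (-1)^3×C(6,3)×3^11 = -3542940
i=4: (-1)^4×C(6,4)×2^11 = 30720
i=5: (-1)^5×C(6,5)×1^11 = -6
i=6: (-1)^6×C(6,6)×0^11 = 0
Total = 129230640

Number of surjections = 129230640


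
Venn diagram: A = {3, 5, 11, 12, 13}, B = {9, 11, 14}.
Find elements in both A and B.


A = {3, 5, 11, 12, 13}
B = {9, 11, 14}
Region: in both A and B
Elements: {11}

Elements in both A and B: {11}


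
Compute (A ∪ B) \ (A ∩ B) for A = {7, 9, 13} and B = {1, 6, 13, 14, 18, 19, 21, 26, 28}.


A △ B = (A \ B) ∪ (B \ A) = elements in exactly one of A or B
A \ B = {7, 9}
B \ A = {1, 6, 14, 18, 19, 21, 26, 28}
A △ B = {1, 6, 7, 9, 14, 18, 19, 21, 26, 28}

A △ B = {1, 6, 7, 9, 14, 18, 19, 21, 26, 28}


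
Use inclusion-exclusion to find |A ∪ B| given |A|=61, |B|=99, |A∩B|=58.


|A ∪ B| = |A| + |B| - |A ∩ B|
= 61 + 99 - 58
= 102

|A ∪ B| = 102


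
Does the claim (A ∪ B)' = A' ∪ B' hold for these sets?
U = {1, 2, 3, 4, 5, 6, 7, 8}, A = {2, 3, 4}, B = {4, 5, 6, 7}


LHS: A ∪ B = {2, 3, 4, 5, 6, 7}
(A ∪ B)' = U \ (A ∪ B) = {1, 8}
A' = {1, 5, 6, 7, 8}, B' = {1, 2, 3, 8}
Claimed RHS: A' ∪ B' = {1, 2, 3, 5, 6, 7, 8}
Identity is INVALID: LHS = {1, 8} but the RHS claimed here equals {1, 2, 3, 5, 6, 7, 8}. The correct form is (A ∪ B)' = A' ∩ B'.

Identity is invalid: (A ∪ B)' = {1, 8} but A' ∪ B' = {1, 2, 3, 5, 6, 7, 8}. The correct De Morgan law is (A ∪ B)' = A' ∩ B'.


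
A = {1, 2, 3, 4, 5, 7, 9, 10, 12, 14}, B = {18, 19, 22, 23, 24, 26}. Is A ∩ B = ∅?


Disjoint means A ∩ B = ∅.
A ∩ B = ∅
A ∩ B = ∅, so A and B are disjoint.

Yes, A and B are disjoint


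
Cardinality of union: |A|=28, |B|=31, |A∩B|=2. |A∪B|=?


|A ∪ B| = |A| + |B| - |A ∩ B|
= 28 + 31 - 2
= 57

|A ∪ B| = 57


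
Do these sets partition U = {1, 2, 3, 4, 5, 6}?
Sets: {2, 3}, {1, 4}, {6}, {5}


A partition requires: (1) non-empty parts, (2) pairwise disjoint, (3) union = U
Parts: {2, 3}, {1, 4}, {6}, {5}
Union of parts: {1, 2, 3, 4, 5, 6}
U = {1, 2, 3, 4, 5, 6}
All non-empty? True
Pairwise disjoint? True
Covers U? True

Yes, valid partition


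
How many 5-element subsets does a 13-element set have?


C(n,k) = n! / (k!(n-k)!)
C(13,5) = 13! / (5!8!)
= 1287

C(13,5) = 1287


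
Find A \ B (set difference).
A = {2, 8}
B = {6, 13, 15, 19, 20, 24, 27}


A \ B = elements in A but not in B
A = {2, 8}
B = {6, 13, 15, 19, 20, 24, 27}
Remove from A any elements in B
A \ B = {2, 8}

A \ B = {2, 8}


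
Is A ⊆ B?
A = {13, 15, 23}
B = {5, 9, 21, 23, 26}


A ⊆ B means every element of A is in B.
Elements in A not in B: {13, 15}
So A ⊄ B.

No, A ⊄ B


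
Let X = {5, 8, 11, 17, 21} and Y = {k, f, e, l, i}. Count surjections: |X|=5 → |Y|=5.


n = |X| = 5, k = |Y| = 5. Surjections via inclusion-exclusion:
S(n,k) = Σ(-1)^i × C(k,i) × (k-i)^n, i=0 to k
i=0: (-1)^0×C(5,0)×5^5 = 3125
i=1: (-1)^1×C(5,1)×4^5 = -5120
i=2: (-1)^2×C(5,2)×3^5 = 2430
i=3: (-1)^3×C(5,3)×2^5 = -320
i=4: (-1)^4×C(5,4)×1^5 = 5
i=5: (-1)^5×C(5,5)×0^5 = 0
Total = 120

Number of surjections = 120


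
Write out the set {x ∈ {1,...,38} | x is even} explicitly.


Checking each candidate:
Condition: even numbers in {1,...,38}
Result = {2, 4, 6, 8, 10, 12, 14, 16, 18, 20, 22, 24, 26, 28, 30, 32, 34, 36, 38}

{2, 4, 6, 8, 10, 12, 14, 16, 18, 20, 22, 24, 26, 28, 30, 32, 34, 36, 38}


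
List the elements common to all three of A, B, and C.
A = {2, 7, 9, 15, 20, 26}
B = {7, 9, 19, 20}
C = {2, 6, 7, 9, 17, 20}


A ∩ B = {7, 9, 20}
(A ∩ B) ∩ C = {7, 9, 20}

A ∩ B ∩ C = {7, 9, 20}


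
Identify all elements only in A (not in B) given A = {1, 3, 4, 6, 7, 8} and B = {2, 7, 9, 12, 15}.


A = {1, 3, 4, 6, 7, 8}
B = {2, 7, 9, 12, 15}
Region: only in A (not in B)
Elements: {1, 3, 4, 6, 8}

Elements only in A (not in B): {1, 3, 4, 6, 8}


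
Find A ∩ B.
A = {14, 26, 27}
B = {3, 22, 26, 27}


A ∩ B = elements in both A and B
A = {14, 26, 27}
B = {3, 22, 26, 27}
A ∩ B = {26, 27}

A ∩ B = {26, 27}


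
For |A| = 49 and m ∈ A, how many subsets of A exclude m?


Subsets of A avoiding m are subsets of A \ {m}, which has 48 elements.
Count = 2^(n-1) = 2^48
= 281474976710656

Number of subsets avoiding m = 281474976710656


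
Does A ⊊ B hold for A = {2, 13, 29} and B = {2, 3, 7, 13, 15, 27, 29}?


A ⊂ B requires: A ⊆ B AND A ≠ B.
A ⊆ B? Yes
A = B? No
A ⊂ B: Yes (A is a proper subset of B)

Yes, A ⊂ B


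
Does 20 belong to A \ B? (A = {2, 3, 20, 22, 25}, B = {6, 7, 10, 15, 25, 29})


A = {2, 3, 20, 22, 25}, B = {6, 7, 10, 15, 25, 29}
A \ B = elements in A but not in B
A \ B = {2, 3, 20, 22}
Checking if 20 ∈ A \ B
20 is in A \ B → True

20 ∈ A \ B


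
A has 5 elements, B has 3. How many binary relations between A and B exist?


A relation from A to B is any subset of A × B.
|A × B| = 5 × 3 = 15
# relations = 2^|A × B| = 2^15 = 32768

Number of relations = 32768


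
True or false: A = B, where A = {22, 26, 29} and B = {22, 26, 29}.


Two sets are equal iff they have exactly the same elements.
A = {22, 26, 29}
B = {22, 26, 29}
Same elements → A = B

Yes, A = B


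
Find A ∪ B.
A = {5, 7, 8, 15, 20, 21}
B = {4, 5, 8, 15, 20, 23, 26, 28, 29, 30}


A ∪ B = all elements in A or B (or both)
A = {5, 7, 8, 15, 20, 21}
B = {4, 5, 8, 15, 20, 23, 26, 28, 29, 30}
A ∪ B = {4, 5, 7, 8, 15, 20, 21, 23, 26, 28, 29, 30}

A ∪ B = {4, 5, 7, 8, 15, 20, 21, 23, 26, 28, 29, 30}
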